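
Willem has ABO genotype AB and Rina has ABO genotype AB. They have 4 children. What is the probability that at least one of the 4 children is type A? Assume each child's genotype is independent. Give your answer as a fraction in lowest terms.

ABO cross AB × AB → 1/4 A, 1/4 B, 1/2 AB.
So P(type A) = 1/4 per child.
P(none) = (3/4)^4 = 81/256; P(at least one) = 1 − 81/256 = 175/256.

175/256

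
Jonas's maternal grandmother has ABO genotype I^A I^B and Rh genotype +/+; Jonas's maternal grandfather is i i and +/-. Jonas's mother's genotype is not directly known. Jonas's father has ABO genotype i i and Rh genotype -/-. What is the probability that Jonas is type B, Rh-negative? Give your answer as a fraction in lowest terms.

1/16

Jonas's mother's ABO genotype from I^A I^B × i i: 1/2 I^A i, 1/2 I^B i.
Crossing each possibility with the father i i and summing P(type B): 1/2·0 + 1/2·1/2 = 1/4.
Similarly for Rh via the mother's Rh distribution: P(Rh-) = 1/4.
Independent loci: 1/4 × 1/4 = 1/16.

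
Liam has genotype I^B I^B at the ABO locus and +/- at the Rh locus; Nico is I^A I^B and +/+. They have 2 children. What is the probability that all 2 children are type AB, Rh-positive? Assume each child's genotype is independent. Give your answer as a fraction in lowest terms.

1/4

ABO cross I^B I^B × I^A I^B → 1/2 B, 1/2 AB.
Rh cross +/- × +/+ → 1 Rh+; so P(type AB, Rh-positive) = 1/2 × 1 = 1/2 per child.
All 2 independent: (1/2)^2 = 1/4.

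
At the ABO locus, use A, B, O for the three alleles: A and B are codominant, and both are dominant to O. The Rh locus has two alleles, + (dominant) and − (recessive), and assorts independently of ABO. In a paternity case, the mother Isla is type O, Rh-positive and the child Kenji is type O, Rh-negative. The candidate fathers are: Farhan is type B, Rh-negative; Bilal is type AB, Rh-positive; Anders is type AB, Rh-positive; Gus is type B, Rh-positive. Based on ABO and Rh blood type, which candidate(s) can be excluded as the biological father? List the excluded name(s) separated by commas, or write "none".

A candidate is excluded only if no genotype consistent with his phenotype could produce a type O, Rh-negative child with a type O, Rh-positive mother.
Bilal (type AB, Rh+): no genotype consistent with that phenotype can produce a type-O Rh- child with a type-O mother.
Anders (type AB, Rh+): no genotype consistent with that phenotype can produce a type-O Rh- child with a type-O mother.

Bilal, Anders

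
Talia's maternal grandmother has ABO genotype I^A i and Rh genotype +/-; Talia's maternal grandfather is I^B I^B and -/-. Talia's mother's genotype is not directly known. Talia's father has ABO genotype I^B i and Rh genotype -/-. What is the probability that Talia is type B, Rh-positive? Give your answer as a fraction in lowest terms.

Talia's mother's ABO genotype from I^A i × I^B I^B: 1/2 I^A I^B, 1/2 I^B i.
Crossing each possibility with the father I^B i and summing P(type B): 1/2·1/2 + 1/2·3/4 = 5/8.
Similarly for Rh via the mother's Rh distribution: P(Rh+) = 1/4.
Independent loci: 5/8 × 1/4 = 5/32.

5/32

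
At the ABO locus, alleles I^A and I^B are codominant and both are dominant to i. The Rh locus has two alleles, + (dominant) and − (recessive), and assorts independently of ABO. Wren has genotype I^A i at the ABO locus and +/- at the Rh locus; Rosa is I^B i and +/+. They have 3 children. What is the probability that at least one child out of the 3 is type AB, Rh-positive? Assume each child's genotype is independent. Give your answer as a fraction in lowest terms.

ABO cross I^A i × I^B i → 1/4 O, 1/4 A, 1/4 B, 1/4 AB.
Rh cross +/- × +/+ → 1 Rh+; so P(type AB, Rh-positive) = 1/4 × 1 = 1/4 per child.
P(none) = (3/4)^3 = 27/64; P(at least one) = 1 − 27/64 = 37/64.

37/64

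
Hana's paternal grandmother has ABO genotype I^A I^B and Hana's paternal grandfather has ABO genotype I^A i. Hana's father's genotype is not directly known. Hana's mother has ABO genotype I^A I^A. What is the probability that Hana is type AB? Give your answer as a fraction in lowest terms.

1/4

Hana's father's ABO genotype from I^A I^B × I^A i: 1/4 I^A I^A, 1/4 I^A I^B, 1/4 I^A i, 1/4 I^B i.
Crossing each possibility with the mother I^A I^A and summing P(type AB): 1/4·0 + 1/4·1/2 + 1/4·0 + 1/4·1/2 = 1/4.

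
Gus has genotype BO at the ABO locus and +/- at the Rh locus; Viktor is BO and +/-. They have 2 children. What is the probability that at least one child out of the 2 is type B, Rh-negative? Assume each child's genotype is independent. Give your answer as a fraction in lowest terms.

87/256

ABO cross BO × BO → 1/4 O, 3/4 B.
Rh cross +/- × +/- → 3/4 Rh+, 1/4 Rh-; so P(type B, Rh-negative) = 3/4 × 1/4 = 3/16 per child.
P(none) = (13/16)^2 = 169/256; P(at least one) = 1 − 169/256 = 87/256.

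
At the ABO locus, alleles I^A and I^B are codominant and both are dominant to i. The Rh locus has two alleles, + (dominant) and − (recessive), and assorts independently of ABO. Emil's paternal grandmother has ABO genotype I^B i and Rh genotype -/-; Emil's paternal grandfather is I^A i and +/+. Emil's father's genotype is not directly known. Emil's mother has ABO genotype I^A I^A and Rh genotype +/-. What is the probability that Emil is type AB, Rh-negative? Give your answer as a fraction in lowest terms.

Emil's father's ABO genotype from I^B i × I^A i: 1/4 I^A I^B, 1/4 I^A i, 1/4 I^B i, 1/4 i i.
Crossing each possibility with the mother I^A I^A and summing P(type AB): 1/4·1/2 + 1/4·0 + 1/4·1/2 + 1/4·0 = 1/4.
Similarly for Rh via the father's Rh distribution: P(Rh-) = 1/4.
Independent loci: 1/4 × 1/4 = 1/16.

1/16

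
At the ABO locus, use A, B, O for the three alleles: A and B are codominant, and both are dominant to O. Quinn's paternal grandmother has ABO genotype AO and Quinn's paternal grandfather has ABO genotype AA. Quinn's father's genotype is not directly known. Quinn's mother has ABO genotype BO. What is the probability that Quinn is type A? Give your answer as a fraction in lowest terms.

3/8

Quinn's father's ABO genotype from AO × AA: 1/2 AA, 1/2 AO.
Crossing each possibility with the mother BO and summing P(type A): 1/2·1/2 + 1/2·1/4 = 3/8.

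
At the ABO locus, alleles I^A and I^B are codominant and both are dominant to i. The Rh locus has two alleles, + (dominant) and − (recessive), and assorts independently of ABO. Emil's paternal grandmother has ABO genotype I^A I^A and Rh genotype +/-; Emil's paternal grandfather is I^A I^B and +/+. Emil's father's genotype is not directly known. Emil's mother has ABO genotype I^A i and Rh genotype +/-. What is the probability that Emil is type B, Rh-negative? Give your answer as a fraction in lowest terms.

Emil's father's ABO genotype from I^A I^A × I^A I^B: 1/2 I^A I^A, 1/2 I^A I^B.
Crossing each possibility with the mother I^A i and summing P(type B): 1/2·0 + 1/2·1/4 = 1/8.
Similarly for Rh via the father's Rh distribution: P(Rh-) = 1/8.
Independent loci: 1/8 × 1/8 = 1/64.

1/64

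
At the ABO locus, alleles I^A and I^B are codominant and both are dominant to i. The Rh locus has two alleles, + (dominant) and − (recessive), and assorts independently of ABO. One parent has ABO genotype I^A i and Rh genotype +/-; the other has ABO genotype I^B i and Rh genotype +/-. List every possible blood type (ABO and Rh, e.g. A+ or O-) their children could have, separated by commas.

Gametes from I^A i × I^B i give offspring ABO genotypes I^A I^B, I^A i, I^B i, i i, i.e. phenotypes O, A, B, AB.
Rh cross +/- × +/- → phenotypes Rh+, Rh-.
Combining independently: O+, O-, A+, A-, B+, B-, AB+, AB-.

O+, O-, A+, A-, B+, B-, AB+, AB-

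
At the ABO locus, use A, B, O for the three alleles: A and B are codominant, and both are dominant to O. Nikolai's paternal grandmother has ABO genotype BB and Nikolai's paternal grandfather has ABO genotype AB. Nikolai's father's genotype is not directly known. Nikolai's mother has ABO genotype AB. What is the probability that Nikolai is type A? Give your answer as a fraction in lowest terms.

1/8

Nikolai's father's ABO genotype from BB × AB: 1/2 AB, 1/2 BB.
Crossing each possibility with the mother AB and summing P(type A): 1/2·1/4 + 1/2·0 = 1/8.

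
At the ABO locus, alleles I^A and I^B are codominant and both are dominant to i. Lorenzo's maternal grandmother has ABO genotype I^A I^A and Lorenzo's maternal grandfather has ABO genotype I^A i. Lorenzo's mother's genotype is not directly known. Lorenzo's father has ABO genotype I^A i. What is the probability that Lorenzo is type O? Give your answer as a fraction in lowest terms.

Lorenzo's mother's ABO genotype from I^A I^A × I^A i: 1/2 I^A I^A, 1/2 I^A i.
Crossing each possibility with the father I^A i and summing P(type O): 1/2·0 + 1/2·1/4 = 1/8.

1/8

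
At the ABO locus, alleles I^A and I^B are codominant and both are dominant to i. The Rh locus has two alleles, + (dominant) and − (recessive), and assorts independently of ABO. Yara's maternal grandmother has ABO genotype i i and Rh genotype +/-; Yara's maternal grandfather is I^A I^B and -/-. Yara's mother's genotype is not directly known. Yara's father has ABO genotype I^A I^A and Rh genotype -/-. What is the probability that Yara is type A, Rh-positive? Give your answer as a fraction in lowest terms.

Yara's mother's ABO genotype from i i × I^A I^B: 1/2 I^A i, 1/2 I^B i.
Crossing each possibility with the father I^A I^A and summing P(type A): 1/2·1 + 1/2·1/2 = 3/4.
Similarly for Rh via the mother's Rh distribution: P(Rh+) = 1/4.
Independent loci: 3/4 × 1/4 = 3/16.

3/16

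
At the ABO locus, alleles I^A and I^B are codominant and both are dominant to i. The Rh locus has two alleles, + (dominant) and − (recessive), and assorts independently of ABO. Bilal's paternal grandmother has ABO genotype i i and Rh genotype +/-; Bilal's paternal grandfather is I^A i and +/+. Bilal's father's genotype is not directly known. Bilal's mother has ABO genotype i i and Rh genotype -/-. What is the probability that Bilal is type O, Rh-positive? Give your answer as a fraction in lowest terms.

Bilal's father's ABO genotype from i i × I^A i: 1/2 I^A i, 1/2 i i.
Crossing each possibility with the mother i i and summing P(type O): 1/2·1/2 + 1/2·1 = 3/4.
Similarly for Rh via the father's Rh distribution: P(Rh+) = 3/4.
Independent loci: 3/4 × 3/4 = 9/16.

9/16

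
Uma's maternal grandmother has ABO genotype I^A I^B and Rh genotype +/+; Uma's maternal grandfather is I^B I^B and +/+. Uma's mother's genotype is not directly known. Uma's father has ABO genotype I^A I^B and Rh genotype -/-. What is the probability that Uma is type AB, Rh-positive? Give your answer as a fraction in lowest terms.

Uma's mother's ABO genotype from I^A I^B × I^B I^B: 1/2 I^A I^B, 1/2 I^B I^B.
Crossing each possibility with the father I^A I^B and summing P(type AB): 1/2·1/2 + 1/2·1/2 = 1/2.
Similarly for Rh via the mother's Rh distribution: P(Rh+) = 1.
Independent loci: 1/2 × 1 = 1/2.

1/2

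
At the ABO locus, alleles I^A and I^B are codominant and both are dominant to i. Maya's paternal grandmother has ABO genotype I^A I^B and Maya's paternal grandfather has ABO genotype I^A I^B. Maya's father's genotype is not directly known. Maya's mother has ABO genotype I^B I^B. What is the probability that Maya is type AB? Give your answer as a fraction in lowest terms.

1/2

Maya's father's ABO genotype from I^A I^B × I^A I^B: 1/4 I^A I^A, 1/2 I^A I^B, 1/4 I^B I^B.
Crossing each possibility with the mother I^B I^B and summing P(type AB): 1/4·1 + 1/2·1/2 + 1/4·0 = 1/2.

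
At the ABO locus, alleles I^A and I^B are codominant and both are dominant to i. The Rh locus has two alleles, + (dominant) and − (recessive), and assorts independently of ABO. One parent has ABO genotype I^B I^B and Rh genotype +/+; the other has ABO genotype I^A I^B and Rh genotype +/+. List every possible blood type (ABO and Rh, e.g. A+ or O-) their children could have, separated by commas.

B+, AB+

Gametes from I^B I^B × I^A I^B give offspring ABO genotypes I^A I^B, I^B I^B, i.e. phenotypes B, AB.
Rh cross +/+ × +/+ → phenotypes Rh+.
Combining independently: B+, AB+.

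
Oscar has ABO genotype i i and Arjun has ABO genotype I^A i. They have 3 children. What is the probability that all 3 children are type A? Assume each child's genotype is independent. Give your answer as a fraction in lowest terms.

ABO cross i i × I^A i → 1/2 O, 1/2 A.
So P(type A) = 1/2 per child.
All 3 independent: (1/2)^3 = 1/8.

1/8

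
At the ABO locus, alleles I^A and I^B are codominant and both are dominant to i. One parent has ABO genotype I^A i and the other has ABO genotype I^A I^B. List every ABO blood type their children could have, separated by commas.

A, B, AB

Gametes from I^A i × I^A I^B give offspring ABO genotypes I^A I^A, I^A I^B, I^A i, I^B i, i.e. phenotypes A, B, AB.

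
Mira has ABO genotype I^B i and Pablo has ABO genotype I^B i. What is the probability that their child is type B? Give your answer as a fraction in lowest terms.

3/4

ABO cross I^B i × I^B i → offspring phenotypes: 1/4 O, 3/4 B.
So P(type B) = 3/4.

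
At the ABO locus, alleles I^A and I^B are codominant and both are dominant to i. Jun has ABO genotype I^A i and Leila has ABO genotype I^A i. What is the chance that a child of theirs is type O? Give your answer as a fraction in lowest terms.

ABO cross I^A i × I^A i → offspring phenotypes: 1/4 O, 3/4 A.
So P(type O) = 1/4.

1/4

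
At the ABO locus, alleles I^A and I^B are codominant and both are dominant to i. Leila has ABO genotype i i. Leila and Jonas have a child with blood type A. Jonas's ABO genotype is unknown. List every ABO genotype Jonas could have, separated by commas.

I^A I^A, I^A I^B, I^A i

For each candidate genotype of Jonas, check whether crossing it with i i can produce every observed child phenotype.
  I^A I^A → possible child types {A} ✓
  I^A I^B → possible child types {A, B} ✓
  I^A i → possible child types {O, A} ✓
  I^B I^B → possible child types {B} ✗
  I^B i → possible child types {O, B} ✗
  i i → possible child types {O} ✗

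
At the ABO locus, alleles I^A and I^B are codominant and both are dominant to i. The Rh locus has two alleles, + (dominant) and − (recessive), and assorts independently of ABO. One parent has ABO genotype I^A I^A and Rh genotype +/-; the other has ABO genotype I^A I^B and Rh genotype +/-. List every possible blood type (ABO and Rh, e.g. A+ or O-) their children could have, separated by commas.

A+, A-, AB+, AB-

Gametes from I^A I^A × I^A I^B give offspring ABO genotypes I^A I^A, I^A I^B, i.e. phenotypes A, AB.
Rh cross +/- × +/- → phenotypes Rh+, Rh-.
Combining independently: A+, A-, AB+, AB-.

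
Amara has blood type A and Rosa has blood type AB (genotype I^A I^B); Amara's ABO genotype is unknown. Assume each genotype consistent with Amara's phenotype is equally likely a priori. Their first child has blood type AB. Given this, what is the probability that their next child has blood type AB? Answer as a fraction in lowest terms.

Possible genotypes: Amara ∈ {I^A I^A, I^A i}; Rosa ∈ {I^A I^B}.
Weight each parental genotype pair by prior × P(type-AB child):
  I^A I^A × I^A I^B: posterior weight 2/3; P(next child type AB) = 1/2.
  I^A i × I^A I^B: posterior weight 1/3; P(next child type AB) = 1/4.
Weighted sum = 5/12.

5/12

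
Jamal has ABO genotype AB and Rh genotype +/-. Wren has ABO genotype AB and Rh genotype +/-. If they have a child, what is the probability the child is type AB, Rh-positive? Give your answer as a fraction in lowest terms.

ABO cross AB × AB → offspring phenotypes: 1/4 A, 1/4 B, 1/2 AB.
Rh cross +/- × +/- → 3/4 Rh+, 1/4 Rh-.
Independent loci: P(type AB, Rh-positive) = 1/2 × 3/4 = 3/8.

3/8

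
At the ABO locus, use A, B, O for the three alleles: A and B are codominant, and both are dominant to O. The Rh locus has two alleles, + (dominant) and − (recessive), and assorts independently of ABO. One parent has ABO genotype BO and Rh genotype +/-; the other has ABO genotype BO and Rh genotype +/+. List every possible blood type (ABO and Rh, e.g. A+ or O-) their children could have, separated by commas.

Gametes from BO × BO give offspring ABO genotypes BB, BO, OO, i.e. phenotypes O, B.
Rh cross +/- × +/+ → phenotypes Rh+.
Combining independently: O+, B+.

O+, B+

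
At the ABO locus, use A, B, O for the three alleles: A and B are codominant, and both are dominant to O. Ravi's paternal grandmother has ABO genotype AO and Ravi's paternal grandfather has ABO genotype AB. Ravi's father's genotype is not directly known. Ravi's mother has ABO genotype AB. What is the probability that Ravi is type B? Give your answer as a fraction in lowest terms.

1/4

Ravi's father's ABO genotype from AO × AB: 1/4 AA, 1/4 AB, 1/4 AO, 1/4 BO.
Crossing each possibility with the mother AB and summing P(type B): 1/4·0 + 1/4·1/4 + 1/4·1/4 + 1/4·1/2 = 1/4.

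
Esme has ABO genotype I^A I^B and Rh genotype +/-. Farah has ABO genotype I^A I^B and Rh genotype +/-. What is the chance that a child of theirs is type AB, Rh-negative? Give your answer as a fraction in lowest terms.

ABO cross I^A I^B × I^A I^B → offspring phenotypes: 1/4 A, 1/4 B, 1/2 AB.
Rh cross +/- × +/- → 3/4 Rh+, 1/4 Rh-.
Independent loci: P(type AB, Rh-negative) = 1/2 × 1/4 = 1/8.

1/8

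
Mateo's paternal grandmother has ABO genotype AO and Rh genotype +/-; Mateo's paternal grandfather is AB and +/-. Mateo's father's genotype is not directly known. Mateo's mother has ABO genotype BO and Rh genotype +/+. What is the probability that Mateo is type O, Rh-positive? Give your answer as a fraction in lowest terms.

1/8

Mateo's father's ABO genotype from AO × AB: 1/4 AA, 1/4 AB, 1/4 AO, 1/4 BO.
Crossing each possibility with the mother BO and summing P(type O): 1/4·0 + 1/4·0 + 1/4·1/4 + 1/4·1/4 = 1/8.
Similarly for Rh via the father's Rh distribution: P(Rh+) = 1.
Independent loci: 1/8 × 1 = 1/8.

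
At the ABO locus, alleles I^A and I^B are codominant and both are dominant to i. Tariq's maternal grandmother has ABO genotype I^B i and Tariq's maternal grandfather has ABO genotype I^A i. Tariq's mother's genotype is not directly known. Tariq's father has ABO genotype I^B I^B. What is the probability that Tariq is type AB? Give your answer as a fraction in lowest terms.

Tariq's mother's ABO genotype from I^B i × I^A i: 1/4 I^A I^B, 1/4 I^A i, 1/4 I^B i, 1/4 i i.
Crossing each possibility with the father I^B I^B and summing P(type AB): 1/4·1/2 + 1/4·1/2 + 1/4·0 + 1/4·0 = 1/4.

1/4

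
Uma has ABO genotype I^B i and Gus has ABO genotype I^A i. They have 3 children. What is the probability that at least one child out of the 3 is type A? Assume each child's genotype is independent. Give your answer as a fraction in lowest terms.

37/64

ABO cross I^B i × I^A i → 1/4 O, 1/4 A, 1/4 B, 1/4 AB.
So P(type A) = 1/4 per child.
P(none) = (3/4)^3 = 27/64; P(at least one) = 1 − 27/64 = 37/64.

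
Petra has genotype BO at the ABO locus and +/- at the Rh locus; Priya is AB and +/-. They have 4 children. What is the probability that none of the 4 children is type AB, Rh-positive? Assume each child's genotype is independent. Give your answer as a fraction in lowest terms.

ABO cross BO × AB → 1/4 A, 1/2 B, 1/4 AB.
Rh cross +/- × +/- → 3/4 Rh+, 1/4 Rh-; so P(type AB, Rh-positive) = 1/4 × 3/4 = 3/16 per child.
P(not type AB, Rh-positive) = 13/16 for one child; (13/16)^4 = 28561/65536.

28561/65536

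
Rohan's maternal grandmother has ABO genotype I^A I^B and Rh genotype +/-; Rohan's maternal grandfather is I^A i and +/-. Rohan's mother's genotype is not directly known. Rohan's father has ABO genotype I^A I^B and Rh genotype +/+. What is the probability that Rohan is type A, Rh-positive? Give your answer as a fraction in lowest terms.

3/8

Rohan's mother's ABO genotype from I^A I^B × I^A i: 1/4 I^A I^A, 1/4 I^A I^B, 1/4 I^A i, 1/4 I^B i.
Crossing each possibility with the father I^A I^B and summing P(type A): 1/4·1/2 + 1/4·1/4 + 1/4·1/2 + 1/4·1/4 = 3/8.
Similarly for Rh via the mother's Rh distribution: P(Rh+) = 1.
Independent loci: 3/8 × 1 = 3/8.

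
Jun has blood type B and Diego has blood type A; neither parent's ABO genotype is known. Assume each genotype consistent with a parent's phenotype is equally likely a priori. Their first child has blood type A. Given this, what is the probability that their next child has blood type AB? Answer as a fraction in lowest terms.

5/12

Possible genotypes: Jun ∈ {BB, BO}; Diego ∈ {AA, AO}.
Weight each parental genotype pair by prior × P(type-A child):
  BO × AA: posterior weight 2/3; P(next child type AB) = 1/2.
  BO × AO: posterior weight 1/3; P(next child type AB) = 1/4.
Weighted sum = 5/12.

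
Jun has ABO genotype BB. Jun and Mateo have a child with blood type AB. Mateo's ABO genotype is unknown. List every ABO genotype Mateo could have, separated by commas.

For each candidate genotype of Mateo, check whether crossing it with BB can produce every observed child phenotype.
  AA → possible child types {AB} ✓
  AB → possible child types {B, AB} ✓
  AO → possible child types {B, AB} ✓
  BB → possible child types {B} ✗
  BO → possible child types {B} ✗
  OO → possible child types {B} ✗

AA, AB, AO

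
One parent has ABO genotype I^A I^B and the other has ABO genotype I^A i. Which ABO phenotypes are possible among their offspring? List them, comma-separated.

Gametes from I^A I^B × I^A i give offspring ABO genotypes I^A I^A, I^A I^B, I^A i, I^B i, i.e. phenotypes A, B, AB.

A, B, AB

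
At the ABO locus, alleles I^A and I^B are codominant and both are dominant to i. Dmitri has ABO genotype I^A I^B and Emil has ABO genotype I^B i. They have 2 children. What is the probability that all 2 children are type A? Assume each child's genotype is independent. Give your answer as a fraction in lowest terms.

ABO cross I^A I^B × I^B i → 1/4 A, 1/2 B, 1/4 AB.
So P(type A) = 1/4 per child.
All 2 independent: (1/4)^2 = 1/16.

1/16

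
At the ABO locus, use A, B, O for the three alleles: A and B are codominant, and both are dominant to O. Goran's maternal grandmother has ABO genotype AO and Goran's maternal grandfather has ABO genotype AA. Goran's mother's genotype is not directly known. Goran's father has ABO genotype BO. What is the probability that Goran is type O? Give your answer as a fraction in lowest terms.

Goran's mother's ABO genotype from AO × AA: 1/2 AA, 1/2 AO.
Crossing each possibility with the father BO and summing P(type O): 1/2·0 + 1/2·1/4 = 1/8.

1/8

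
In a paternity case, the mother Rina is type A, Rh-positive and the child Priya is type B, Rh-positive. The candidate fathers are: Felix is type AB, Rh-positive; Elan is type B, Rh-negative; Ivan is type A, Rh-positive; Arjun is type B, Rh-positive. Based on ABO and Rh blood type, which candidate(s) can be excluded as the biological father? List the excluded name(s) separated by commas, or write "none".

Ivan

A candidate is excluded only if no genotype consistent with his phenotype could produce a type B, Rh-positive child with a type A, Rh-positive mother.
Ivan (type A, Rh+): no genotype consistent with that phenotype can produce a type-B Rh+ child with a type-A mother.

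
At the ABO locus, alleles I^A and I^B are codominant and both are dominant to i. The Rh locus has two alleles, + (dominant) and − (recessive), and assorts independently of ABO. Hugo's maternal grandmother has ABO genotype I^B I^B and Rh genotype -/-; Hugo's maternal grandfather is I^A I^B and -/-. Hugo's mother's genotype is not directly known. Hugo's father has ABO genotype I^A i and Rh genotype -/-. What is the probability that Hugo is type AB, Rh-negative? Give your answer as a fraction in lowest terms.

Hugo's mother's ABO genotype from I^B I^B × I^A I^B: 1/2 I^A I^B, 1/2 I^B I^B.
Crossing each possibility with the father I^A i and summing P(type AB): 1/2·1/4 + 1/2·1/2 = 3/8.
Similarly for Rh via the mother's Rh distribution: P(Rh-) = 1.
Independent loci: 3/8 × 1 = 3/8.

3/8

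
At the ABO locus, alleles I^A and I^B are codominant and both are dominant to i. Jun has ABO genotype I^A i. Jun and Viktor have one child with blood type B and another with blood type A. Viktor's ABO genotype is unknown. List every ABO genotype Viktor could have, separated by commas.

I^A I^B, I^B i

For each candidate genotype of Viktor, check whether crossing it with I^A i can produce every observed child phenotype.
  I^A I^A → possible child types {A} ✗
  I^A I^B → possible child types {A, B, AB} ✓
  I^A i → possible child types {O, A} ✗
  I^B I^B → possible child types {B, AB} ✗
  I^B i → possible child types {O, A, B, AB} ✓
  i i → possible child types {O, A} ✗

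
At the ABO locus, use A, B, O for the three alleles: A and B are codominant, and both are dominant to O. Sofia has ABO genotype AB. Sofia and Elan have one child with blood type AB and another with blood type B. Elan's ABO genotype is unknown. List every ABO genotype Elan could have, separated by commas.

For each candidate genotype of Elan, check whether crossing it with AB can produce every observed child phenotype.
  AA → possible child types {A, AB} ✗
  AB → possible child types {A, B, AB} ✓
  AO → possible child types {A, B, AB} ✓
  BB → possible child types {B, AB} ✓
  BO → possible child types {A, B, AB} ✓
  OO → possible child types {A, B} ✗

AB, AO, BB, BO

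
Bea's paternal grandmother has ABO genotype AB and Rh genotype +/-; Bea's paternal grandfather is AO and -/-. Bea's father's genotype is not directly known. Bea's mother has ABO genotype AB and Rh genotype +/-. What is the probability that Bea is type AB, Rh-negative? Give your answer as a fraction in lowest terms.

9/64

Bea's father's ABO genotype from AB × AO: 1/4 AA, 1/4 AB, 1/4 AO, 1/4 BO.
Crossing each possibility with the mother AB and summing P(type AB): 1/4·1/2 + 1/4·1/2 + 1/4·1/4 + 1/4·1/4 = 3/8.
Similarly for Rh via the father's Rh distribution: P(Rh-) = 3/8.
Independent loci: 3/8 × 3/8 = 9/64.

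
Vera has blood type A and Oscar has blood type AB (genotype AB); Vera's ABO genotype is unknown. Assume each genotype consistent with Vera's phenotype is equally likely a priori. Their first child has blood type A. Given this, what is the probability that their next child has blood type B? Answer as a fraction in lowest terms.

Possible genotypes: Vera ∈ {AA, AO}; Oscar ∈ {AB}.
Weight each parental genotype pair by prior × P(type-A child):
  AA × AB: posterior weight 1/2; P(next child type B) = 0.
  AO × AB: posterior weight 1/2; P(next child type B) = 1/4.
Weighted sum = 1/8.

1/8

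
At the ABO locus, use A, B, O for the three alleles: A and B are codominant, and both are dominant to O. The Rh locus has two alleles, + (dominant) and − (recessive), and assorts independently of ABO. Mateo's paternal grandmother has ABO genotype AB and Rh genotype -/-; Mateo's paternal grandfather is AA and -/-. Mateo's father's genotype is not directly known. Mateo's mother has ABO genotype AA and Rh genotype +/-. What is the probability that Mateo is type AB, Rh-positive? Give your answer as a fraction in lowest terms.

1/8

Mateo's father's ABO genotype from AB × AA: 1/2 AA, 1/2 AB.
Crossing each possibility with the mother AA and summing P(type AB): 1/2·0 + 1/2·1/2 = 1/4.
Similarly for Rh via the father's Rh distribution: P(Rh+) = 1/2.
Independent loci: 1/4 × 1/2 = 1/8.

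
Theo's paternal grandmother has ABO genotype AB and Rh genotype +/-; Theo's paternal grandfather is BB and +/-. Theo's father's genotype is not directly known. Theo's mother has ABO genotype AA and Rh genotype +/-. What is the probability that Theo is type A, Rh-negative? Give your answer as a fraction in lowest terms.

1/16

Theo's father's ABO genotype from AB × BB: 1/2 AB, 1/2 BB.
Crossing each possibility with the mother AA and summing P(type A): 1/2·1/2 + 1/2·0 = 1/4.
Similarly for Rh via the father's Rh distribution: P(Rh-) = 1/4.
Independent loci: 1/4 × 1/4 = 1/16.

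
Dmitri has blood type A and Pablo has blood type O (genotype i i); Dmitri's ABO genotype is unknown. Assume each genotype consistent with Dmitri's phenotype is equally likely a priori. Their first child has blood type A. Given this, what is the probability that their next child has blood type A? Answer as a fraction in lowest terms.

Possible genotypes: Dmitri ∈ {I^A I^A, I^A i}; Pablo ∈ {i i}.
Weight each parental genotype pair by prior × P(type-A child):
  I^A I^A × i i: posterior weight 2/3; P(next child type A) = 1.
  I^A i × i i: posterior weight 1/3; P(next child type A) = 1/2.
Weighted sum = 5/6.

5/6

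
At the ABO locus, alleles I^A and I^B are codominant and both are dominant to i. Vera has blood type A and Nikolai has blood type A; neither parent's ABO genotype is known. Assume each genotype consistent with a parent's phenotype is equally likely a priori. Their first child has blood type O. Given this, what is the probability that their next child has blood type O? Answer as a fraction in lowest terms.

1/4

Possible genotypes: Vera ∈ {I^A I^A, I^A i}; Nikolai ∈ {I^A I^A, I^A i}.
Weight each parental genotype pair by prior × P(type-O child):
  I^A i × I^A i: posterior weight 1; P(next child type O) = 1/4.
Weighted sum = 1/4.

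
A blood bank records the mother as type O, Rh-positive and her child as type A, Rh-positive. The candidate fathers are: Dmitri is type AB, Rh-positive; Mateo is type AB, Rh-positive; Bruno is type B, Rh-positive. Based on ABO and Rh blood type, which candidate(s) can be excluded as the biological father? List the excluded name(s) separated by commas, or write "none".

Bruno

A candidate is excluded only if no genotype consistent with his phenotype could produce a type A, Rh-positive child with a type O, Rh-positive mother.
Bruno (type B, Rh+): no genotype consistent with that phenotype can produce a type-A Rh+ child with a type-O mother.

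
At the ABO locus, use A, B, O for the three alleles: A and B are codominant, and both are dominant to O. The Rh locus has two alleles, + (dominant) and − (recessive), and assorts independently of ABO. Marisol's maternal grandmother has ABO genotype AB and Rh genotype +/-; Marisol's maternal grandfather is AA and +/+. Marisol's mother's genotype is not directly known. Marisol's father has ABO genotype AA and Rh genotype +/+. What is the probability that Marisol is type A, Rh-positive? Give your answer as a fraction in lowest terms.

Marisol's mother's ABO genotype from AB × AA: 1/2 AA, 1/2 AB.
Crossing each possibility with the father AA and summing P(type A): 1/2·1 + 1/2·1/2 = 3/4.
Similarly for Rh via the mother's Rh distribution: P(Rh+) = 1.
Independent loci: 3/4 × 1 = 3/4.

3/4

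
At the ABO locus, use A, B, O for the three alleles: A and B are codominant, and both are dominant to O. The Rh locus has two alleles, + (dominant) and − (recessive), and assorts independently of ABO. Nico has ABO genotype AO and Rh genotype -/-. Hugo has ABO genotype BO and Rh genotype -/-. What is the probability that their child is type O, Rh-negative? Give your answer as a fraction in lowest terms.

ABO cross AO × BO → offspring phenotypes: 1/4 O, 1/4 A, 1/4 B, 1/4 AB.
Rh cross -/- × -/- → 1 Rh-.
Independent loci: P(type O, Rh-negative) = 1/4 × 1 = 1/4.

1/4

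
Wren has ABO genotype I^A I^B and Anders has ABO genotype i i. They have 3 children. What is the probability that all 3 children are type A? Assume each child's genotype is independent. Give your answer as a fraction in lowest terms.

1/8

ABO cross I^A I^B × i i → 1/2 A, 1/2 B.
So P(type A) = 1/2 per child.
All 3 independent: (1/2)^3 = 1/8.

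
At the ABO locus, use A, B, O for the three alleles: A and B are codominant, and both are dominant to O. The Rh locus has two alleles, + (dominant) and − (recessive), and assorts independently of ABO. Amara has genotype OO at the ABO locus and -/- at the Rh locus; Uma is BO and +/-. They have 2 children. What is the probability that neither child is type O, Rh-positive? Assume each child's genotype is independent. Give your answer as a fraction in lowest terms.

ABO cross OO × BO → 1/2 O, 1/2 B.
Rh cross -/- × +/- → 1/2 Rh+, 1/2 Rh-; so P(type O, Rh-positive) = 1/2 × 1/2 = 1/4 per child.
P(not type O, Rh-positive) = 3/4 for one child; (3/4)^2 = 9/16.

9/16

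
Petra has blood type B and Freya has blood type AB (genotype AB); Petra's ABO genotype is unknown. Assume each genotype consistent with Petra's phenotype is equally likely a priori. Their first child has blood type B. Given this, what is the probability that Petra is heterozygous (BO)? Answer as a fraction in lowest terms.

Possible genotypes: Petra ∈ {BB, BO}; Freya ∈ {AB}.
Weight each parental genotype pair by prior × P(type-B child):
  BB × AB: posterior weight 1/2.
  BO × AB: posterior weight 1/2.
Sum the posterior weight over pairs where Petra is BO: 1/2.

1/2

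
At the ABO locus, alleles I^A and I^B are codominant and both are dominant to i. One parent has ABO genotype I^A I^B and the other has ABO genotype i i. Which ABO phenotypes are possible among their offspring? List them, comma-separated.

Gametes from I^A I^B × i i give offspring ABO genotypes I^A i, I^B i, i.e. phenotypes A, B.

A, B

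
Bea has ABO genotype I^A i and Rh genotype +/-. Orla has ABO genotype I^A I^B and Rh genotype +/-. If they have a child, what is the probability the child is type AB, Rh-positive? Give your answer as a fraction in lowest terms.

ABO cross I^A i × I^A I^B → offspring phenotypes: 1/2 A, 1/4 B, 1/4 AB.
Rh cross +/- × +/- → 3/4 Rh+, 1/4 Rh-.
Independent loci: P(type AB, Rh-positive) = 1/4 × 3/4 = 3/16.

3/16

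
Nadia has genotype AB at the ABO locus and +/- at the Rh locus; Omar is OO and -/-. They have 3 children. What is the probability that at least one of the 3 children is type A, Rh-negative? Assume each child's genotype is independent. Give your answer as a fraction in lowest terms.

ABO cross AB × OO → 1/2 A, 1/2 B.
Rh cross +/- × -/- → 1/2 Rh+, 1/2 Rh-; so P(type A, Rh-negative) = 1/2 × 1/2 = 1/4 per child.
P(none) = (3/4)^3 = 27/64; P(at least one) = 1 − 27/64 = 37/64.

37/64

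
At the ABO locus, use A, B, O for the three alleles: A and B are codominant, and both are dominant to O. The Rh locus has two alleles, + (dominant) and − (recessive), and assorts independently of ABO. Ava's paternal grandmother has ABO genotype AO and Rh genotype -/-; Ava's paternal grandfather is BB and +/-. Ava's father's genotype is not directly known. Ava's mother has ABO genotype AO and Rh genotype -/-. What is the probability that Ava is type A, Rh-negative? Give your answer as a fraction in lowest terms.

9/32

Ava's father's ABO genotype from AO × BB: 1/2 AB, 1/2 BO.
Crossing each possibility with the mother AO and summing P(type A): 1/2·1/2 + 1/2·1/4 = 3/8.
Similarly for Rh via the father's Rh distribution: P(Rh-) = 3/4.
Independent loci: 3/8 × 3/4 = 9/32.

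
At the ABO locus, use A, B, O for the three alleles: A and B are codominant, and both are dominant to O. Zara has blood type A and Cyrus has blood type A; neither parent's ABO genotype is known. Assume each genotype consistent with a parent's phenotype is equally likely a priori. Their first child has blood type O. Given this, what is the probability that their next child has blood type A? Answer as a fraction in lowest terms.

Possible genotypes: Zara ∈ {AA, AO}; Cyrus ∈ {AA, AO}.
Weight each parental genotype pair by prior × P(type-O child):
  AO × AO: posterior weight 1; P(next child type A) = 3/4.
Weighted sum = 3/4.

3/4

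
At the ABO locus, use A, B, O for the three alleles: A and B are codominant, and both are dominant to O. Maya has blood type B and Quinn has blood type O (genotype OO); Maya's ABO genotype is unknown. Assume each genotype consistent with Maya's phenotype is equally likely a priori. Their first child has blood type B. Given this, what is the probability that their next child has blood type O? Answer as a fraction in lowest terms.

Possible genotypes: Maya ∈ {BB, BO}; Quinn ∈ {OO}.
Weight each parental genotype pair by prior × P(type-B child):
  BB × OO: posterior weight 2/3; P(next child type O) = 0.
  BO × OO: posterior weight 1/3; P(next child type O) = 1/2.
Weighted sum = 1/6.

1/6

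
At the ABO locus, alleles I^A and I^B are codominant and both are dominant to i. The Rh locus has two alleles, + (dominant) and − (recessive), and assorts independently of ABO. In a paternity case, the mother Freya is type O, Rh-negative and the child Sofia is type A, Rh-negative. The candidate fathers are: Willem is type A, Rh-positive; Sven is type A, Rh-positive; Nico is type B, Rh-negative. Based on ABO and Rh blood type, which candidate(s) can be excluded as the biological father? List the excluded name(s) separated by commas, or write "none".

Nico

A candidate is excluded only if no genotype consistent with his phenotype could produce a type A, Rh-negative child with a type O, Rh-negative mother.
Nico (type B, Rh-): no genotype consistent with that phenotype can produce a type-A Rh- child with a type-O mother.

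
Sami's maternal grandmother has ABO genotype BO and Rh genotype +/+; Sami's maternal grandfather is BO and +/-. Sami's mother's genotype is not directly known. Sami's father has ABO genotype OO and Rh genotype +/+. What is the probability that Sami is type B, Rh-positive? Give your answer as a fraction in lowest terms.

1/2

Sami's mother's ABO genotype from BO × BO: 1/4 BB, 1/2 BO, 1/4 OO.
Crossing each possibility with the father OO and summing P(type B): 1/4·1 + 1/2·1/2 + 1/4·0 = 1/2.
Similarly for Rh via the mother's Rh distribution: P(Rh+) = 1.
Independent loci: 1/2 × 1 = 1/2.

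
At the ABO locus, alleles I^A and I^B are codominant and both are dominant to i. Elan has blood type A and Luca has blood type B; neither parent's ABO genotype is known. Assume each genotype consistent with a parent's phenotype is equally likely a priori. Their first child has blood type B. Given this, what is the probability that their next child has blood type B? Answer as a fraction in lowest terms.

Possible genotypes: Elan ∈ {I^A I^A, I^A i}; Luca ∈ {I^B I^B, I^B i}.
Weight each parental genotype pair by prior × P(type-B child):
  I^A i × I^B I^B: posterior weight 2/3; P(next child type B) = 1/2.
  I^A i × I^B i: posterior weight 1/3; P(next child type B) = 1/4.
Weighted sum = 5/12.

5/12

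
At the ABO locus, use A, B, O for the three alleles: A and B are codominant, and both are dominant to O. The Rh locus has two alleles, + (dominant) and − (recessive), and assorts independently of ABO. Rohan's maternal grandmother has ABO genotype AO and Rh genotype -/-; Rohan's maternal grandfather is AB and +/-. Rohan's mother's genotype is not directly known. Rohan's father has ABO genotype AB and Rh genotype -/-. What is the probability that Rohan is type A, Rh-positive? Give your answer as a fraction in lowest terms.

Rohan's mother's ABO genotype from AO × AB: 1/4 AA, 1/4 AB, 1/4 AO, 1/4 BO.
Crossing each possibility with the father AB and summing P(type A): 1/4·1/2 + 1/4·1/4 + 1/4·1/2 + 1/4·1/4 = 3/8.
Similarly for Rh via the mother's Rh distribution: P(Rh+) = 1/4.
Independent loci: 3/8 × 1/4 = 3/32.

3/32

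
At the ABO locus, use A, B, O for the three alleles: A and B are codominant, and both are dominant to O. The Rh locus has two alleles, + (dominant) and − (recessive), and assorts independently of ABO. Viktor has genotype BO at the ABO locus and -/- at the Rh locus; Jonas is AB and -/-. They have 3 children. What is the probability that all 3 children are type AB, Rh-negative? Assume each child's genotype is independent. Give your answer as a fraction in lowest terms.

ABO cross BO × AB → 1/4 A, 1/2 B, 1/4 AB.
Rh cross -/- × -/- → 1 Rh-; so P(type AB, Rh-negative) = 1/4 × 1 = 1/4 per child.
All 3 independent: (1/4)^3 = 1/64.

1/64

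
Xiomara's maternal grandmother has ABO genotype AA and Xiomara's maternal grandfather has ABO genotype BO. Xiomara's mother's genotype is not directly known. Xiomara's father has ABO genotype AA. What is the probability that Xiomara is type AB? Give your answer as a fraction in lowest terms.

1/4

Xiomara's mother's ABO genotype from AA × BO: 1/2 AB, 1/2 AO.
Crossing each possibility with the father AA and summing P(type AB): 1/2·1/2 + 1/2·0 = 1/4.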